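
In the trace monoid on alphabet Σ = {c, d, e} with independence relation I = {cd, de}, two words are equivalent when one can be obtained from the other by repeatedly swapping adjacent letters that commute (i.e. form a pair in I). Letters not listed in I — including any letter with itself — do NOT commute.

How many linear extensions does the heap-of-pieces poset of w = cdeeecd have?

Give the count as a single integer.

21

#0=c has no predecessor
#1=d has no predecessor
#2=e depends on [0:c]
#3=e depends on [2:e]
#4=e depends on [3:e]
#5=c depends on [4:e]
#6=d depends on [1:d]
sources: [0:c, 1:d]
N(rest) = Σ N(rest − s) over sources s of rest; N(one piece) = 1:
  size 1 → [5]=1  [6]=1
  size 2 → [1,6]=1  [4,5]=1  [5,6]=2
  size 3 → [1,5,6]=3  [3,4,5]=1  [4,5,6]=3
  size 4 → [1,4,5,6]=6  [2,3,4,5]=1  [3,4,5,6]=4
  size 5 → [0,2,3,4,5]=1  [1,3,4,5,6]=10  [2,3,4,5,6]=5
  first=0(c) contributes 15
  first=1(d) contributes 6
|[w]| = 21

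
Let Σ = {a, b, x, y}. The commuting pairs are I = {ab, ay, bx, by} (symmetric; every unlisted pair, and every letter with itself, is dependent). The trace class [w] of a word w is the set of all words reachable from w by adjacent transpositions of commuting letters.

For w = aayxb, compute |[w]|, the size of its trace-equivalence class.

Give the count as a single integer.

15

0(a) covers ∅
1(a) covers 0:a
2(y) covers ∅
3(x) covers 1:a, 2:y
4(b) covers ∅
floor of heap: 0:a, 2:y, 4:b
completions by unplaced set U, small U first (add the entries for U minus each lowest piece of U):
  |U|=1: {3}:1  {4}:1
  |U|=2: {1,3}:1  {2,3}:1  {3,4}:2
  |U|=3: {0,1,3}:1  {1,2,3}:2  {1,3,4}:3  {2,3,4}:3
  start at 0(a): 8
  start at 2(y): 4
  start at 4(b): 3
sum over floor = 15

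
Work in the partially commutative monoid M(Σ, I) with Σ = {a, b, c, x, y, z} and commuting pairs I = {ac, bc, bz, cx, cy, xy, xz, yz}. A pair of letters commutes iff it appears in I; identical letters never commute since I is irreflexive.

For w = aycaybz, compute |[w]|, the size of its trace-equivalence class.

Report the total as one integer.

15

0(a) covers ∅
1(y) covers 0:a
2(c) covers ∅
3(a) covers 1:y
4(y) covers 3:a
5(b) covers 4:y
6(z) covers 2:c, 3:a
floor of heap: 0:a, 2:c
completions by unplaced set U, small U first (add the entries for U minus each lowest piece of U):
  |U|=1: {5}:1  {6}:1
  |U|=2: {2,6}:1  {4,5}:1  {5,6}:2
  |U|=3: {2,5,6}:3  {4,5,6}:3
  |U|=4: {2,4,5,6}:6  {3,4,5,6}:3
  |U|=5: {1,3,4,5,6}:3  {2,3,4,5,6}:9
  start at 0(a): 12
  start at 2(c): 3
sum over floor = 15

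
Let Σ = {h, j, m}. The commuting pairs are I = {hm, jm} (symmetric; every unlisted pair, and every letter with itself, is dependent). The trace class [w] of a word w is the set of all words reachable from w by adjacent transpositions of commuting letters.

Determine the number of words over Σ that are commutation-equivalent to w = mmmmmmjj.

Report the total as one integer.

28

0(m) covers ∅
1(m) covers 0:m
2(m) covers 1:m
3(m) covers 2:m
4(m) covers 3:m
5(m) covers 4:m
6(j) covers ∅
7(j) covers 6:j
floor of heap: 0:m, 6:j
completions by unplaced set U, small U first (add the entries for U minus each lowest piece of U):
  |U|=1: {5}:1  {7}:1
  |U|=2: {4,5}:1  {5,7}:2  {6,7}:1
  |U|=3: {3,4,5}:1  {4,5,7}:3  {5,6,7}:3
  |U|=4: {2,3,4,5}:1  {3,4,5,7}:4  {4,5,6,7}:6
  |U|=5: {1,2,3,4,5}:1  {2,3,4,5,7}:5  {3,4,5,6,7}:10
  |U|=6: {0,1,2,3,4,5}:1  {1,2,3,4,5,7}:6  {2,3,4,5,6,7}:15
  start at 0(m): 21
  start at 6(j): 7
sum over floor = 28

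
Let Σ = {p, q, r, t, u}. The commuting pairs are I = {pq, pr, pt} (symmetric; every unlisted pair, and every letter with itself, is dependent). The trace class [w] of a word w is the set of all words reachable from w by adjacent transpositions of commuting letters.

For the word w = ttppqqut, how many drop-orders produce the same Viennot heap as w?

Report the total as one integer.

15

0(t) covers ∅
1(t) covers 0:t
2(p) covers ∅
3(p) covers 2:p
4(q) covers 1:t
5(q) covers 4:q
6(u) covers 3:p, 5:q
7(t) covers 6:u
floor of heap: 0:t, 2:p
completions by unplaced set U, small U first (add the entries for U minus each lowest piece of U):
  |U|=1: {7}:1
  |U|=2: {6,7}:1
  |U|=3: {3,6,7}:1  {5,6,7}:1
  |U|=4: {2,3,6,7}:1  {3,5,6,7}:2  {4,5,6,7}:1
  |U|=5: {1,4,5,6,7}:1  {2,3,5,6,7}:3  {3,4,5,6,7}:3
  |U|=6: {0,1,4,5,6,7}:1  {1,3,4,5,6,7}:4  {2,3,4,5,6,7}:6
  start at 0(t): 10
  start at 2(p): 5
sum over floor = 15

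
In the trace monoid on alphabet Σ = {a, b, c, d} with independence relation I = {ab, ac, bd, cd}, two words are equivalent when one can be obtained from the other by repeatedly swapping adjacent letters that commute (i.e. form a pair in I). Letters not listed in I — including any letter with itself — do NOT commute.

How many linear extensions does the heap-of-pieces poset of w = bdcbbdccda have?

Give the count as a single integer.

210

0(b) covers ∅
1(d) covers ∅
2(c) covers 0:b
3(b) covers 2:c
4(b) covers 3:b
5(d) covers 1:d
6(c) covers 4:b
7(c) covers 6:c
8(d) covers 5:d
9(a) covers 8:d
floor of heap: 0:b, 1:d
completions by unplaced set U, small U first (add the entries for U minus each lowest piece of U):
  |U|=1: {7}:1  {9}:1
  |U|=2: {6,7}:1  {7,9}:2  {8,9}:1
  |U|=3: {4,6,7}:1  {5,8,9}:1  {6,7,9}:3  {7,8,9}:3
  |U|=4: {1,5,8,9}:1  {3,4,6,7}:1  {4,6,7,9}:4  {5,7,8,9}:4  {6,7,8,9}:6
  |U|=5: {1,5,7,8,9}:5  {2,3,4,6,7}:1  {3,4,6,7,9}:5  {4,6,7,8,9}:10  {5,6,7,8,9}:10
  |U|=6: {0,2,3,4,6,7}:1  {1,5,6,7,8,9}:15  {2,3,4,6,7,9}:6  {3,4,6,7,8,9}:15  {4,5,6,7,8,9}:20
  |U|=7: {0,2,3,4,6,7,9}:7  {1,4,5,6,7,8,9}:35  {2,3,4,6,7,8,9}:21  {3,4,5,6,7,8,9}:35
  |U|=8: {0,2,3,4,6,7,8,9}:28  {1,3,4,5,6,7,8,9}:70  {2,3,4,5,6,7,8,9}:56
  start at 0(b): 126
  start at 1(d): 84
sum over floor = 210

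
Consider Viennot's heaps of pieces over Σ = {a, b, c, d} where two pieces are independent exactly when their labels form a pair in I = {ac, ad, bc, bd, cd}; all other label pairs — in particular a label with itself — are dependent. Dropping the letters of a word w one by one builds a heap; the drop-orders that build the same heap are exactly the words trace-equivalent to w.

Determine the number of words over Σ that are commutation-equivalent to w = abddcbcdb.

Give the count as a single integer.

1260

0(a) covers ∅
1(b) covers 0:a
2(d) covers ∅
3(d) covers 2:d
4(c) covers ∅
5(b) covers 1:b
6(c) covers 4:c
7(d) covers 3:d
8(b) covers 5:b
floor of heap: 0:a, 2:d, 4:c
completions by unplaced set U, small U first (add the entries for U minus each lowest piece of U):
  |U|=1: {6}:1  {7}:1  {8}:1
  |U|=2: {3,7}:1  {4,6}:1  {5,8}:1  {6,7}:2  {6,8}:2  {7,8}:2
  |U|=3: {1,5,8}:1  {2,3,7}:1  {3,6,7}:3  {3,7,8}:3  {4,6,7}:3  {4,6,8}:3  {5,6,8}:3  {5,7,8}:3  {6,7,8}:6
  |U|=4: {0,1,5,8}:1  {1,5,6,8}:4  {1,5,7,8}:4  {2,3,6,7}:4  {2,3,7,8}:4  {3,4,6,7}:6  {3,5,7,8}:6  {3,6,7,8}:12  {4,5,6,8}:6  {4,6,7,8}:12  {5,6,7,8}:12
  |U|=5: {0,1,5,6,8}:5  {0,1,5,7,8}:5  {1,3,5,7,8}:10  {1,4,5,6,8}:10  {1,5,6,7,8}:20  {2,3,4,6,7}:10  {2,3,5,7,8}:10  {2,3,6,7,8}:20  {3,4,6,7,8}:30  {3,5,6,7,8}:30  {4,5,6,7,8}:30
  |U|=6: {0,1,3,5,7,8}:15  {0,1,4,5,6,8}:15  {0,1,5,6,7,8}:30  {1,2,3,5,7,8}:20  {1,3,5,6,7,8}:60  {1,4,5,6,7,8}:60  {2,3,4,6,7,8}:60  {2,3,5,6,7,8}:60  {3,4,5,6,7,8}:90
  |U|=7: {0,1,2,3,5,7,8}:35  {0,1,3,5,6,7,8}:105  {0,1,4,5,6,7,8}:105  {1,2,3,5,6,7,8}:140  {1,3,4,5,6,7,8}:210  {2,3,4,5,6,7,8}:210
  start at 0(a): 560
  start at 2(d): 420
  start at 4(c): 280
sum over floor = 1260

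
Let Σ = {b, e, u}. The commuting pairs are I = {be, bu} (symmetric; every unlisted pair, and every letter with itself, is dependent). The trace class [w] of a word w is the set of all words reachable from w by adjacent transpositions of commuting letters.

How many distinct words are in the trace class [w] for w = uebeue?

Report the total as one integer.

drop 0:u onto floor
drop 1:e onto {0:u}
drop 2:b onto floor
drop 3:e onto {1:e}
drop 4:u onto {3:e}
drop 5:e onto {4:u}
ground layer = {0:u, 2:b}
drop-orders for the pieces not yet dropped (sum over which currently-grounded one goes next):
  1 to go: {2} 1  {5} 1
  2 to go: {2,5} 2  {4,5} 1
  3 to go: {2,4,5} 3  {3,4,5} 1
  4 to go: {1,3,4,5} 1  {2,3,4,5} 4
  if 0:u drops first: 5 orders
  if 2:b drops first: 1 orders
heap linearizations: 6

6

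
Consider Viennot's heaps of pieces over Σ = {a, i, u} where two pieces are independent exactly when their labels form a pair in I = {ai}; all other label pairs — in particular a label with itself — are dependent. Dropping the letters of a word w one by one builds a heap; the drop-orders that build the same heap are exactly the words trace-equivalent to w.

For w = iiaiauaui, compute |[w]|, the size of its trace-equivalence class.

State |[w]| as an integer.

10

drop 0:i onto floor
drop 1:i onto {0:i}
drop 2:a onto floor
drop 3:i onto {1:i}
drop 4:a onto {2:a}
drop 5:u onto {3:i, 4:a}
drop 6:a onto {5:u}
drop 7:u onto {6:a}
drop 8:i onto {7:u}
ground layer = {0:i, 2:a}
drop-orders for the pieces not yet dropped (sum over which currently-grounded one goes next):
  1 to go: {8} 1
  2 to go: {7,8} 1
  3 to go: {6,7,8} 1
  4 to go: {5,6,7,8} 1
  5 to go: {3,5,6,7,8} 1  {4,5,6,7,8} 1
  6 to go: {1,3,5,6,7,8} 1  {2,4,5,6,7,8} 1  {3,4,5,6,7,8} 2
  7 to go: {0,1,3,5,6,7,8} 1  {1,3,4,5,6,7,8} 3  {2,3,4,5,6,7,8} 3
  if 0:i drops first: 6 orders
  if 2:a drops first: 4 orders
heap linearizations: 10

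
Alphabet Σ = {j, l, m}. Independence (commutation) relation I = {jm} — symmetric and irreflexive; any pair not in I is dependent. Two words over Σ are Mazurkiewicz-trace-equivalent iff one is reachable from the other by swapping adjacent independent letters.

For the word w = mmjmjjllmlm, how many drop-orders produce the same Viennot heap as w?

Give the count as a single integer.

#0=m has no predecessor
#1=m depends on [0:m]
#2=j has no predecessor
#3=m depends on [1:m]
#4=j depends on [2:j]
#5=j depends on [4:j]
#6=l depends on [3:m, 5:j]
#7=l depends on [6:l]
#8=m depends on [7:l]
#9=l depends on [8:m]
#10=m depends on [9:l]
sources: [0:m, 2:j]
N(rest) = Σ N(rest − s) over sources s of rest; N(one piece) = 1:
  size 1 → [10]=1
  size 2 → [9,10]=1
  size 3 → [8,9,10]=1
  size 4 → [7,8,9,10]=1
  size 5 → [6,7,8,9,10]=1
  size 6 → [3,6,7,8,9,10]=1  [5,6,7,8,9,10]=1
  size 7 → [1,3,6,7,8,9,10]=1  [3,5,6,7,8,9,10]=2  [4,5,6,7,8,9,10]=1
  size 8 → [0,1,3,6,7,8,9,10]=1  [1,3,5,6,7,8,9,10]=3  [2,4,5,6,7,8,9,10]=1  [3,4,5,6,7,8,9,10]=3
  size 9 → [0,1,3,5,6,7,8,9,10]=4  [1,3,4,5,6,7,8,9,10]=6  [2,3,4,5,6,7,8,9,10]=4
  first=0(m) contributes 10
  first=2(j) contributes 10
|[w]| = 20

20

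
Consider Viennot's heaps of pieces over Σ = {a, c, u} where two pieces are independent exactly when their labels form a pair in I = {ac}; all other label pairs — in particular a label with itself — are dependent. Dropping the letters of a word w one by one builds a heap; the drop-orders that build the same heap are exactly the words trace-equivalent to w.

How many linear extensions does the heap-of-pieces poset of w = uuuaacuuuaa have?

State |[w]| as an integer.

piece 0:u — minimal
piece 1:u rests on {0:u}
piece 2:u rests on {1:u}
piece 3:a rests on {2:u}
piece 4:a rests on {3:a}
piece 5:c rests on {2:u}
piece 6:u rests on {4:a, 5:c}
piece 7:u rests on {6:u}
piece 8:u rests on {7:u}
piece 9:a rests on {8:u}
piece 10:a rests on {9:a}
minimal pieces: {0:u}
ways to finish when only these pieces remain (= sum over removing one remaining piece with nothing left below it):
  1 left: {10}→1
  2 left: {9,10}→1
  3 left: {8,9,10}→1
  4 left: {7,8,9,10}→1
  5 left: {6,7,8,9,10}→1
  6 left: {4,6,7,8,9,10}→1  {5,6,7,8,9,10}→1
  7 left: {3,4,6,7,8,9,10}→1  {4,5,6,7,8,9,10}→2
  8 left: {3,4,5,6,7,8,9,10}→3
  9 left: {2,3,4,5,6,7,8,9,10}→3
  placing 0:u first → 3 extensions

3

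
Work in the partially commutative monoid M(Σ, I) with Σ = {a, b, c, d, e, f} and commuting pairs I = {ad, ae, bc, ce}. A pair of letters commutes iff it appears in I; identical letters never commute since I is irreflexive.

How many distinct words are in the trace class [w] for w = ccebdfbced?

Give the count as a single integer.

18

#0=c has no predecessor
#1=c depends on [0:c]
#2=e has no predecessor
#3=b depends on [2:e]
#4=d depends on [1:c, 3:b]
#5=f depends on [4:d]
#6=b depends on [5:f]
#7=c depends on [5:f]
#8=e depends on [6:b]
#9=d depends on [7:c, 8:e]
sources: [0:c, 2:e]
N(rest) = Σ N(rest − s) over sources s of rest; N(one piece) = 1:
  size 1 → [9]=1
  size 2 → [7,9]=1  [8,9]=1
  size 3 → [6,8,9]=1  [7,8,9]=2
  size 4 → [6,7,8,9]=3
  size 5 → [5,6,7,8,9]=3
  size 6 → [4,5,6,7,8,9]=3
  size 7 → [1,4,5,6,7,8,9]=3  [3,4,5,6,7,8,9]=3
  size 8 → [0,1,4,5,6,7,8,9]=3  [1,3,4,5,6,7,8,9]=6  [2,3,4,5,6,7,8,9]=3
  first=0(c) contributes 9
  first=2(e) contributes 9
|[w]| = 18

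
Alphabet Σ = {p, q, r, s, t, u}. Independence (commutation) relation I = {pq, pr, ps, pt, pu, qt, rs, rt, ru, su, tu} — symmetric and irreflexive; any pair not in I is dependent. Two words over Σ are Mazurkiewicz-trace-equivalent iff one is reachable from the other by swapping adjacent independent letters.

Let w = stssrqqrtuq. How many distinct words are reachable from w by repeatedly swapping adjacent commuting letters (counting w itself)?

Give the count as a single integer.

62

piece 0:s — minimal
piece 1:t rests on {0:s}
piece 2:s rests on {1:t}
piece 3:s rests on {2:s}
piece 4:r — minimal
piece 5:q rests on {3:s, 4:r}
piece 6:q rests on {5:q}
piece 7:r rests on {6:q}
piece 8:t rests on {3:s}
piece 9:u rests on {6:q}
piece 10:q rests on {7:r, 9:u}
minimal pieces: {0:s, 4:r}
ways to finish when only these pieces remain (= sum over removing one remaining piece with nothing left below it):
  1 left: {8}→1  {10}→1
  2 left: {7,10}→1  {8,10}→2  {9,10}→1
  3 left: {7,8,10}→3  {7,9,10}→2  {8,9,10}→3
  4 left: {6,7,9,10}→2  {7,8,9,10}→8
  5 left: {5,6,7,9,10}→2  {6,7,8,9,10}→10
  6 left: {4,5,6,7,9,10}→2  {5,6,7,8,9,10}→12
  7 left: {3,5,6,7,8,9,10}→12  {4,5,6,7,8,9,10}→14
  8 left: {2,3,5,6,7,8,9,10}→12  {3,4,5,6,7,8,9,10}→26
  9 left: {1,2,3,5,6,7,8,9,10}→12  {2,3,4,5,6,7,8,9,10}→38
  placing 0:s first → 50 extensions
  placing 4:r first → 12 extensions
total linear extensions = 62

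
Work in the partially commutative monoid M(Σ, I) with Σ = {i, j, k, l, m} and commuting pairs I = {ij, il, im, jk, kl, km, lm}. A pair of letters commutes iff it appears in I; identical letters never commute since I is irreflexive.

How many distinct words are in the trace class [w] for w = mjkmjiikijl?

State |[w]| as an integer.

piece 0:m — minimal
piece 1:j rests on {0:m}
piece 2:k — minimal
piece 3:m rests on {1:j}
piece 4:j rests on {3:m}
piece 5:i rests on {2:k}
piece 6:i rests on {5:i}
piece 7:k rests on {6:i}
piece 8:i rests on {7:k}
piece 9:j rests on {4:j}
piece 10:l rests on {9:j}
minimal pieces: {0:m, 2:k}
ways to finish when only these pieces remain (= sum over removing one remaining piece with nothing left below it):
  1 left: {8}→1  {10}→1
  2 left: {7,8}→1  {8,10}→2  {9,10}→1
  3 left: {4,9,10}→1  {6,7,8}→1  {7,8,10}→3  {8,9,10}→3
  4 left: {3,4,9,10}→1  {4,8,9,10}→4  {5,6,7,8}→1  {6,7,8,10}→4  {7,8,9,10}→6
  5 left: {1,3,4,9,10}→1  {2,5,6,7,8}→1  {3,4,8,9,10}→5  {4,7,8,9,10}→10  {5,6,7,8,10}→5  {6,7,8,9,10}→10
  6 left: {0,1,3,4,9,10}→1  {1,3,4,8,9,10}→6  {2,5,6,7,8,10}→6  {3,4,7,8,9,10}→15  {4,6,7,8,9,10}→20  {5,6,7,8,9,10}→15
  7 left: {0,1,3,4,8,9,10}→7  {1,3,4,7,8,9,10}→21  {2,5,6,7,8,9,10}→21  {3,4,6,7,8,9,10}→35  {4,5,6,7,8,9,10}→35
  8 left: {0,1,3,4,7,8,9,10}→28  {1,3,4,6,7,8,9,10}→56  {2,4,5,6,7,8,9,10}→56  {3,4,5,6,7,8,9,10}→70
  9 left: {0,1,3,4,6,7,8,9,10}→84  {1,3,4,5,6,7,8,9,10}→126  {2,3,4,5,6,7,8,9,10}→126
  placing 0:m first → 252 extensions
  placing 2:k first → 210 extensions
total linear extensions = 462

462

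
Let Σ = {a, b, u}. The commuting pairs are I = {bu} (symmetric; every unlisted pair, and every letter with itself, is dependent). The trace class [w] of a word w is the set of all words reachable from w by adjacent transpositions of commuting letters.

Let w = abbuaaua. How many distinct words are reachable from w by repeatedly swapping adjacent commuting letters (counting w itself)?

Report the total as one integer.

3

drop 0:a onto floor
drop 1:b onto {0:a}
drop 2:b onto {1:b}
drop 3:u onto {0:a}
drop 4:a onto {2:b, 3:u}
drop 5:a onto {4:a}
drop 6:u onto {5:a}
drop 7:a onto {6:u}
ground layer = {0:a}
drop-orders for the pieces not yet dropped (sum over which currently-grounded one goes next):
  1 to go: {7} 1
  2 to go: {6,7} 1
  3 to go: {5,6,7} 1
  4 to go: {4,5,6,7} 1
  5 to go: {2,4,5,6,7} 1  {3,4,5,6,7} 1
  6 to go: {1,2,4,5,6,7} 1  {2,3,4,5,6,7} 2
  if 0:a drops first: 3 orders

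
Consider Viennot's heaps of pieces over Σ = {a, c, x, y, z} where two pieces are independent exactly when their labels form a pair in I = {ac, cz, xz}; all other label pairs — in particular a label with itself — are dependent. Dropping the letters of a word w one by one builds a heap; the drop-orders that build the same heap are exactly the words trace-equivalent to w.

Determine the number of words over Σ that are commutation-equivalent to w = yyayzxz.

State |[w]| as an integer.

drop 0:y onto floor
drop 1:y onto {0:y}
drop 2:a onto {1:y}
drop 3:y onto {2:a}
drop 4:z onto {3:y}
drop 5:x onto {3:y}
drop 6:z onto {4:z}
ground layer = {0:y}
drop-orders for the pieces not yet dropped (sum over which currently-grounded one goes next):
  1 to go: {5} 1  {6} 1
  2 to go: {4,6} 1  {5,6} 2
  3 to go: {4,5,6} 3
  4 to go: {3,4,5,6} 3
  5 to go: {2,3,4,5,6} 3
  if 0:y drops first: 3 orders

3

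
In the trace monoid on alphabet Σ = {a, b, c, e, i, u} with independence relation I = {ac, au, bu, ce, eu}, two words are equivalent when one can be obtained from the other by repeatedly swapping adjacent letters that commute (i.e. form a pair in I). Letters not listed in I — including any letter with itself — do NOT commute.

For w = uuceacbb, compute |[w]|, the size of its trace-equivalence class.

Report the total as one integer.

drop 0:u onto floor
drop 1:u onto {0:u}
drop 2:c onto {1:u}
drop 3:e onto floor
drop 4:a onto {3:e}
drop 5:c onto {2:c}
drop 6:b onto {4:a, 5:c}
drop 7:b onto {6:b}
ground layer = {0:u, 3:e}
drop-orders for the pieces not yet dropped (sum over which currently-grounded one goes next):
  1 to go: {7} 1
  2 to go: {6,7} 1
  3 to go: {4,6,7} 1  {5,6,7} 1
  4 to go: {2,5,6,7} 1  {3,4,6,7} 1  {4,5,6,7} 2
  5 to go: {1,2,5,6,7} 1  {2,4,5,6,7} 3  {3,4,5,6,7} 3
  6 to go: {0,1,2,5,6,7} 1  {1,2,4,5,6,7} 4  {2,3,4,5,6,7} 6
  if 0:u drops first: 10 orders
  if 3:e drops first: 5 orders
heap linearizations: 15

15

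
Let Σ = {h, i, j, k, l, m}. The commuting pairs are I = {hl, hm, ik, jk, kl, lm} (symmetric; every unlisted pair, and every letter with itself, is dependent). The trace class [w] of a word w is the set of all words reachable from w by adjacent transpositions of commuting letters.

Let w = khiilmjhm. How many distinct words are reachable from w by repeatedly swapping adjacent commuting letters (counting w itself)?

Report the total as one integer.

0(k) covers ∅
1(h) covers 0:k
2(i) covers 1:h
3(i) covers 2:i
4(l) covers 3:i
5(m) covers 3:i
6(j) covers 4:l, 5:m
7(h) covers 6:j
8(m) covers 6:j
floor of heap: 0:k
completions by unplaced set U, small U first (add the entries for U minus each lowest piece of U):
  |U|=1: {7}:1  {8}:1
  |U|=2: {7,8}:2
  |U|=3: {6,7,8}:2
  |U|=4: {4,6,7,8}:2  {5,6,7,8}:2
  |U|=5: {4,5,6,7,8}:4
  |U|=6: {3,4,5,6,7,8}:4
  |U|=7: {2,3,4,5,6,7,8}:4
  start at 0(k): 4

4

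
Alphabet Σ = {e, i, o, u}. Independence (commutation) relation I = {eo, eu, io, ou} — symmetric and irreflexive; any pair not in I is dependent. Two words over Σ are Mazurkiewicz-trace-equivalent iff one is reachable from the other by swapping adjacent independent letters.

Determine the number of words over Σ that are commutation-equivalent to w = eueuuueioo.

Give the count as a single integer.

#0=e has no predecessor
#1=u has no predecessor
#2=e depends on [0:e]
#3=u depends on [1:u]
#4=u depends on [3:u]
#5=u depends on [4:u]
#6=e depends on [2:e]
#7=i depends on [5:u, 6:e]
#8=o has no predecessor
#9=o depends on [8:o]
sources: [0:e, 1:u, 8:o]
N(rest) = Σ N(rest − s) over sources s of rest; N(one piece) = 1:
  size 1 → [7]=1  [9]=1
  size 2 → [5,7]=1  [6,7]=1  [7,9]=2  [8,9]=1
  size 3 → [2,6,7]=1  [4,5,7]=1  [5,6,7]=2  [5,7,9]=3  [6,7,9]=3  [7,8,9]=3
  size 4 → [0,2,6,7]=1  [2,5,6,7]=3  [2,6,7,9]=4  [3,4,5,7]=1  [4,5,6,7]=3  [4,5,7,9]=4  [5,6,7,9]=8  [5,7,8,9]=6  [6,7,8,9]=6
  size 5 → [0,2,5,6,7]=4  [0,2,6,7,9]=5  [1,3,4,5,7]=1  [2,4,5,6,7]=6  [2,5,6,7,9]=15  [2,6,7,8,9]=10  [3,4,5,6,7]=4  [3,4,5,7,9]=5  [4,5,6,7,9]=15  [4,5,7,8,9]=10  [5,6,7,8,9]=20
  size 6 → [0,2,4,5,6,7]=10  [0,2,5,6,7,9]=24  [0,2,6,7,8,9]=15  [1,3,4,5,6,7]=5  [1,3,4,5,7,9]=6  [2,3,4,5,6,7]=10  [2,4,5,6,7,9]=36  [2,5,6,7,8,9]=45  [3,4,5,6,7,9]=24  [3,4,5,7,8,9]=15  [4,5,6,7,8,9]=45
  size 7 → [0,2,3,4,5,6,7]=20  [0,2,4,5,6,7,9]=70  [0,2,5,6,7,8,9]=84  [1,2,3,4,5,6,7]=15  [1,3,4,5,6,7,9]=35  [1,3,4,5,7,8,9]=21  [2,3,4,5,6,7,9]=70  [2,4,5,6,7,8,9]=126  [3,4,5,6,7,8,9]=84
  size 8 → [0,1,2,3,4,5,6,7]=35  [0,2,3,4,5,6,7,9]=160  [0,2,4,5,6,7,8,9]=280  [1,2,3,4,5,6,7,9]=120  [1,3,4,5,6,7,8,9]=140  [2,3,4,5,6,7,8,9]=280
  first=0(e) contributes 540
  first=1(u) contributes 720
  first=8(o) contributes 315
|[w]| = 1575

1575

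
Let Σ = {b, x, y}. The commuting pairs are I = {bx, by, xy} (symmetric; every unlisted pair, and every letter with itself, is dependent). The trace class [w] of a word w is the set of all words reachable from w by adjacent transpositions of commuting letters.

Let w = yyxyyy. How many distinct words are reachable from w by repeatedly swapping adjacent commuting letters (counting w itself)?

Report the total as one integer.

6

#0=y has no predecessor
#1=y depends on [0:y]
#2=x has no predecessor
#3=y depends on [1:y]
#4=y depends on [3:y]
#5=y depends on [4:y]
sources: [0:y, 2:x]
N(rest) = Σ N(rest − s) over sources s of rest; N(one piece) = 1:
  size 1 → [2]=1  [5]=1
  size 2 → [2,5]=2  [4,5]=1
  size 3 → [2,4,5]=3  [3,4,5]=1
  size 4 → [1,3,4,5]=1  [2,3,4,5]=4
  first=0(y) contributes 5
  first=2(x) contributes 1
|[w]| = 6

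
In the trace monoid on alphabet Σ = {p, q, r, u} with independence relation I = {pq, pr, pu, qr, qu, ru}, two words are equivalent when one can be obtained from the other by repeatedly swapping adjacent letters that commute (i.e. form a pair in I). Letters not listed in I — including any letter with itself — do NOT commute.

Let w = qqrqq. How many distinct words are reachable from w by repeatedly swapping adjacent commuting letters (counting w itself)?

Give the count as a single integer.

5

drop 0:q onto floor
drop 1:q onto {0:q}
drop 2:r onto floor
drop 3:q onto {1:q}
drop 4:q onto {3:q}
ground layer = {0:q, 2:r}
drop-orders for the pieces not yet dropped (sum over which currently-grounded one goes next):
  1 to go: {2} 1  {4} 1
  2 to go: {2,4} 2  {3,4} 1
  3 to go: {1,3,4} 1  {2,3,4} 3
  if 0:q drops first: 4 orders
  if 2:r drops first: 1 orders
heap linearizations: 5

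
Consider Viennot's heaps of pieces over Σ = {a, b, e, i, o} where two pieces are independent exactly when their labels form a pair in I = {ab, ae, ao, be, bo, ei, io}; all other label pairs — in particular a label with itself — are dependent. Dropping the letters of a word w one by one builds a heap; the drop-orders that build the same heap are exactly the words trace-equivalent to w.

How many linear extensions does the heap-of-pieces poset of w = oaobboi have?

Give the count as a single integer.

0(o) covers ∅
1(a) covers ∅
2(o) covers 0:o
3(b) covers ∅
4(b) covers 3:b
5(o) covers 2:o
6(i) covers 1:a, 4:b
floor of heap: 0:o, 1:a, 3:b
completions by unplaced set U, small U first (add the entries for U minus each lowest piece of U):
  |U|=1: {5}:1  {6}:1
  |U|=2: {1,6}:1  {2,5}:1  {4,6}:1  {5,6}:2
  |U|=3: {0,2,5}:1  {1,4,6}:2  {1,5,6}:3  {2,5,6}:3  {3,4,6}:1  {4,5,6}:3
  |U|=4: {0,2,5,6}:4  {1,2,5,6}:6  {1,3,4,6}:3  {1,4,5,6}:8  {2,4,5,6}:6  {3,4,5,6}:4
  |U|=5: {0,1,2,5,6}:10  {0,2,4,5,6}:10  {1,2,4,5,6}:20  {1,3,4,5,6}:15  {2,3,4,5,6}:10
  start at 0(o): 45
  start at 1(a): 20
  start at 3(b): 40
sum over floor = 105

105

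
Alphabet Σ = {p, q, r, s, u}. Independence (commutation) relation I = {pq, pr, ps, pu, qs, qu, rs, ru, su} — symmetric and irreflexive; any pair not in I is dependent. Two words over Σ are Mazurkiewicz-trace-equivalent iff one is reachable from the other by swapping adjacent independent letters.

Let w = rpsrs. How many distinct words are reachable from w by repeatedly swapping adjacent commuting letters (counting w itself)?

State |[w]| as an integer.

0(r) covers ∅
1(p) covers ∅
2(s) covers ∅
3(r) covers 0:r
4(s) covers 2:s
floor of heap: 0:r, 1:p, 2:s
completions by unplaced set U, small U first (add the entries for U minus each lowest piece of U):
  |U|=1: {1}:1  {3}:1  {4}:1
  |U|=2: {0,3}:1  {1,3}:2  {1,4}:2  {2,4}:1  {3,4}:2
  |U|=3: {0,1,3}:3  {0,3,4}:3  {1,2,4}:3  {1,3,4}:6  {2,3,4}:3
  start at 0(r): 12
  start at 1(p): 6
  start at 2(s): 12
sum over floor = 30

30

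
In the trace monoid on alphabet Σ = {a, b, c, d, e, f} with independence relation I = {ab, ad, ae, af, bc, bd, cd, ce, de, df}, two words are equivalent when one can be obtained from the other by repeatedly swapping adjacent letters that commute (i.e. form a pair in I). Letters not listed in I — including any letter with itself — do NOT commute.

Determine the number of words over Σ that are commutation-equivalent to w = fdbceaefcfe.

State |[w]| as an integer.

drop 0:f onto floor
drop 1:d onto floor
drop 2:b onto {0:f}
drop 3:c onto {0:f}
drop 4:e onto {2:b}
drop 5:a onto {3:c}
drop 6:e onto {4:e}
drop 7:f onto {3:c, 6:e}
drop 8:c onto {5:a, 7:f}
drop 9:f onto {8:c}
drop 10:e onto {9:f}
ground layer = {0:f, 1:d}
drop-orders for the pieces not yet dropped (sum over which currently-grounded one goes next):
  1 to go: {1} 1  {10} 1
  2 to go: {1,10} 2  {9,10} 1
  3 to go: {1,9,10} 3  {8,9,10} 1
  4 to go: {1,8,9,10} 4  {5,8,9,10} 1  {7,8,9,10} 1
  5 to go: {1,5,8,9,10} 5  {1,7,8,9,10} 5  {5,7,8,9,10} 2  {6,7,8,9,10} 1
  6 to go: {1,5,7,8,9,10} 12  {1,6,7,8,9,10} 6  {3,5,7,8,9,10} 2  {4,6,7,8,9,10} 1  {5,6,7,8,9,10} 3
  7 to go: {1,3,5,7,8,9,10} 14  {1,4,6,7,8,9,10} 7  {1,5,6,7,8,9,10} 21  {2,4,6,7,8,9,10} 1  {3,5,6,7,8,9,10} 5  {4,5,6,7,8,9,10} 4
  8 to go: {1,2,4,6,7,8,9,10} 8  {1,3,5,6,7,8,9,10} 40  {1,4,5,6,7,8,9,10} 32  {2,4,5,6,7,8,9,10} 5  {3,4,5,6,7,8,9,10} 9
  9 to go: {1,2,4,5,6,7,8,9,10} 45  {1,3,4,5,6,7,8,9,10} 81  {2,3,4,5,6,7,8,9,10} 14
  if 0:f drops first: 140 orders
  if 1:d drops first: 14 orders
heap linearizations: 154

154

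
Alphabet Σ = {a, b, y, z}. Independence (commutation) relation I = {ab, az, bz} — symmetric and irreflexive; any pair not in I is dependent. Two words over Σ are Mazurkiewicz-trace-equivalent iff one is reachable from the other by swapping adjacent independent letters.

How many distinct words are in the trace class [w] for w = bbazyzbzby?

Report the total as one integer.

72

piece 0:b — minimal
piece 1:b rests on {0:b}
piece 2:a — minimal
piece 3:z — minimal
piece 4:y rests on {1:b, 2:a, 3:z}
piece 5:z rests on {4:y}
piece 6:b rests on {4:y}
piece 7:z rests on {5:z}
piece 8:b rests on {6:b}
piece 9:y rests on {7:z, 8:b}
minimal pieces: {0:b, 2:a, 3:z}
ways to finish when only these pieces remain (= sum over removing one remaining piece with nothing left below it):
  1 left: {9}→1
  2 left: {7,9}→1  {8,9}→1
  3 left: {5,7,9}→1  {6,8,9}→1  {7,8,9}→2
  4 left: {5,7,8,9}→3  {6,7,8,9}→3
  5 left: {5,6,7,8,9}→6
  6 left: {4,5,6,7,8,9}→6
  7 left: {1,4,5,6,7,8,9}→6  {2,4,5,6,7,8,9}→6  {3,4,5,6,7,8,9}→6
  8 left: {0,1,4,5,6,7,8,9}→6  {1,2,4,5,6,7,8,9}→12  {1,3,4,5,6,7,8,9}→12  {2,3,4,5,6,7,8,9}→12
  placing 0:b first → 36 extensions
  placing 2:a first → 18 extensions
  placing 3:z first → 18 extensions
total linear extensions = 72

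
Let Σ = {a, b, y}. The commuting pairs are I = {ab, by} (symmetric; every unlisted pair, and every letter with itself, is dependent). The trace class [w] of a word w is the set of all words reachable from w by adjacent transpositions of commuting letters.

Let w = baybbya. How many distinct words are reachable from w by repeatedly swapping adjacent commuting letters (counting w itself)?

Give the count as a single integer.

35

piece 0:b — minimal
piece 1:a — minimal
piece 2:y rests on {1:a}
piece 3:b rests on {0:b}
piece 4:b rests on {3:b}
piece 5:y rests on {2:y}
piece 6:a rests on {5:y}
minimal pieces: {0:b, 1:a}
ways to finish when only these pieces remain (= sum over removing one remaining piece with nothing left below it):
  1 left: {4}→1  {6}→1
  2 left: {3,4}→1  {4,6}→2  {5,6}→1
  3 left: {0,3,4}→1  {2,5,6}→1  {3,4,6}→3  {4,5,6}→3
  4 left: {0,3,4,6}→4  {1,2,5,6}→1  {2,4,5,6}→4  {3,4,5,6}→6
  5 left: {0,3,4,5,6}→10  {1,2,4,5,6}→5  {2,3,4,5,6}→10
  placing 0:b first → 15 extensions
  placing 1:a first → 20 extensions
total linear extensions = 35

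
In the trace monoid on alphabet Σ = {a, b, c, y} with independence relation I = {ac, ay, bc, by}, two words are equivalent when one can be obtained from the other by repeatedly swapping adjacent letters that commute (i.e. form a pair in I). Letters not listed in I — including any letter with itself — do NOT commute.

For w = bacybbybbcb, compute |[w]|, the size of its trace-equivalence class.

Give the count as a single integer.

piece 0:b — minimal
piece 1:a rests on {0:b}
piece 2:c — minimal
piece 3:y rests on {2:c}
piece 4:b rests on {1:a}
piece 5:b rests on {4:b}
piece 6:y rests on {3:y}
piece 7:b rests on {5:b}
piece 8:b rests on {7:b}
piece 9:c rests on {6:y}
piece 10:b rests on {8:b}
minimal pieces: {0:b, 2:c}
ways to finish when only these pieces remain (= sum over removing one remaining piece with nothing left below it):
  1 left: {9}→1  {10}→1
  2 left: {6,9}→1  {8,10}→1  {9,10}→2
  3 left: {3,6,9}→1  {6,9,10}→3  {7,8,10}→1  {8,9,10}→3
  4 left: {2,3,6,9}→1  {3,6,9,10}→4  {5,7,8,10}→1  {6,8,9,10}→6  {7,8,9,10}→4
  5 left: {2,3,6,9,10}→5  {3,6,8,9,10}→10  {4,5,7,8,10}→1  {5,7,8,9,10}→5  {6,7,8,9,10}→10
  6 left: {1,4,5,7,8,10}→1  {2,3,6,8,9,10}→15  {3,6,7,8,9,10}→20  {4,5,7,8,9,10}→6  {5,6,7,8,9,10}→15
  7 left: {0,1,4,5,7,8,10}→1  {1,4,5,7,8,9,10}→7  {2,3,6,7,8,9,10}→35  {3,5,6,7,8,9,10}→35  {4,5,6,7,8,9,10}→21
  8 left: {0,1,4,5,7,8,9,10}→8  {1,4,5,6,7,8,9,10}→28  {2,3,5,6,7,8,9,10}→70  {3,4,5,6,7,8,9,10}→56
  9 left: {0,1,4,5,6,7,8,9,10}→36  {1,3,4,5,6,7,8,9,10}→84  {2,3,4,5,6,7,8,9,10}→126
  placing 0:b first → 210 extensions
  placing 2:c first → 120 extensions
total linear extensions = 330

330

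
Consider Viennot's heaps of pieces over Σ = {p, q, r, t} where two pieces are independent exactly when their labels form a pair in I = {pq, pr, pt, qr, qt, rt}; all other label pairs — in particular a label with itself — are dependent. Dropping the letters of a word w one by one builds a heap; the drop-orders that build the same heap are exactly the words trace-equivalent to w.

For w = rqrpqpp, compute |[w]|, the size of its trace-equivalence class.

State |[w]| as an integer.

#0=r has no predecessor
#1=q has no predecessor
#2=r depends on [0:r]
#3=p has no predecessor
#4=q depends on [1:q]
#5=p depends on [3:p]
#6=p depends on [5:p]
sources: [0:r, 1:q, 3:p]
N(rest) = Σ N(rest − s) over sources s of rest; N(one piece) = 1:
  size 1 → [2]=1  [4]=1  [6]=1
  size 2 → [0,2]=1  [1,4]=1  [2,4]=2  [2,6]=2  [4,6]=2  [5,6]=1
  size 3 → [0,2,4]=3  [0,2,6]=3  [1,2,4]=3  [1,4,6]=3  [2,4,6]=6  [2,5,6]=3  [3,5,6]=1  [4,5,6]=3
  size 4 → [0,1,2,4]=6  [0,2,4,6]=12  [0,2,5,6]=6  [1,2,4,6]=12  [1,4,5,6]=6  [2,3,5,6]=4  [2,4,5,6]=12  [3,4,5,6]=4
  size 5 → [0,1,2,4,6]=30  [0,2,3,5,6]=10  [0,2,4,5,6]=30  [1,2,4,5,6]=30  [1,3,4,5,6]=10  [2,3,4,5,6]=20
  first=0(r) contributes 60
  first=1(q) contributes 60
  first=3(p) contributes 90
|[w]| = 210

210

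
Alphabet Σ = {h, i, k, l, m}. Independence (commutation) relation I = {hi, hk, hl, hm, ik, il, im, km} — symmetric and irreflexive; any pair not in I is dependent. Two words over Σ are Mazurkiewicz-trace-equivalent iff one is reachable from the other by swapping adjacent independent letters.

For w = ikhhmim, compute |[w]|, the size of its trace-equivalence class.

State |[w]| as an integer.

drop 0:i onto floor
drop 1:k onto floor
drop 2:h onto floor
drop 3:h onto {2:h}
drop 4:m onto floor
drop 5:i onto {0:i}
drop 6:m onto {4:m}
ground layer = {0:i, 1:k, 2:h, 4:m}
drop-orders for the pieces not yet dropped (sum over which currently-grounded one goes next):
  1 to go: {1} 1  {3} 1  {5} 1  {6} 1
  2 to go: {0,5} 1  {1,3} 2  {1,5} 2  {1,6} 2  {2,3} 1  {3,5} 2  {3,6} 2  {4,6} 1  {5,6} 2
  3 to go: {0,1,5} 3  {0,3,5} 3  {0,5,6} 3  {1,2,3} 3  {1,3,5} 6  {1,3,6} 6  {1,4,6} 3  {1,5,6} 6  {2,3,5} 3  {2,3,6} 3  {3,4,6} 3  {3,5,6} 6  {4,5,6} 3
  4 to go: {0,1,3,5} 12  {0,1,5,6} 12  {0,2,3,5} 6  {0,3,5,6} 12  {0,4,5,6} 6  {1,2,3,5} 12  {1,2,3,6} 12  {1,3,4,6} 12  {1,3,5,6} 24  {1,4,5,6} 12  {2,3,4,6} 6  {2,3,5,6} 12  {3,4,5,6} 12
  5 to go: {0,1,2,3,5} 30  {0,1,3,5,6} 60  {0,1,4,5,6} 30  {0,2,3,5,6} 30  {0,3,4,5,6} 30  {1,2,3,4,6} 30  {1,2,3,5,6} 60  {1,3,4,5,6} 60  {2,3,4,5,6} 30
  if 0:i drops first: 180 orders
  if 1:k drops first: 90 orders
  if 2:h drops first: 180 orders
  if 4:m drops first: 180 orders
heap linearizations: 630

630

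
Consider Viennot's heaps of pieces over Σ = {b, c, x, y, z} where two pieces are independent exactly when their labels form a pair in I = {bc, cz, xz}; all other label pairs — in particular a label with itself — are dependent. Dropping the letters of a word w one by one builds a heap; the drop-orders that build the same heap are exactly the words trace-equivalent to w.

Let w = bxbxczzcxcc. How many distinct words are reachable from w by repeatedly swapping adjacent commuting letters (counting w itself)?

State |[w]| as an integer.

0(b) covers ∅
1(x) covers 0:b
2(b) covers 1:x
3(x) covers 2:b
4(c) covers 3:x
5(z) covers 2:b
6(z) covers 5:z
7(c) covers 4:c
8(x) covers 7:c
9(c) covers 8:x
10(c) covers 9:c
floor of heap: 0:b
completions by unplaced set U, small U first (add the entries for U minus each lowest piece of U):
  |U|=1: {6}:1  {10}:1
  |U|=2: {5,6}:1  {6,10}:2  {9,10}:1
  |U|=3: {5,6,10}:3  {6,9,10}:3  {8,9,10}:1
  |U|=4: {5,6,9,10}:6  {6,8,9,10}:4  {7,8,9,10}:1
  |U|=5: {4,7,8,9,10}:1  {5,6,8,9,10}:10  {6,7,8,9,10}:5
  |U|=6: {3,4,7,8,9,10}:1  {4,6,7,8,9,10}:6  {5,6,7,8,9,10}:15
  |U|=7: {3,4,6,7,8,9,10}:7  {4,5,6,7,8,9,10}:21
  |U|=8: {3,4,5,6,7,8,9,10}:28
  |U|=9: {2,3,4,5,6,7,8,9,10}:28
  start at 0(b): 28

28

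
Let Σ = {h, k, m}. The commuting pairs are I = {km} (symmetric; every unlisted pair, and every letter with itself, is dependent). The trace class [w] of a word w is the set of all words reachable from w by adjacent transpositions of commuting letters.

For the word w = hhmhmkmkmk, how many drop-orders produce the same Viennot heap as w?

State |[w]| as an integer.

20

0(h) covers ∅
1(h) covers 0:h
2(m) covers 1:h
3(h) covers 2:m
4(m) covers 3:h
5(k) covers 3:h
6(m) covers 4:m
7(k) covers 5:k
8(m) covers 6:m
9(k) covers 7:k
floor of heap: 0:h
completions by unplaced set U, small U first (add the entries for U minus each lowest piece of U):
  |U|=1: {8}:1  {9}:1
  |U|=2: {6,8}:1  {7,9}:1  {8,9}:2
  |U|=3: {4,6,8}:1  {5,7,9}:1  {6,8,9}:3  {7,8,9}:3
  |U|=4: {4,6,8,9}:4  {5,7,8,9}:4  {6,7,8,9}:6
  |U|=5: {4,6,7,8,9}:10  {5,6,7,8,9}:10
  |U|=6: {4,5,6,7,8,9}:20
  |U|=7: {3,4,5,6,7,8,9}:20
  |U|=8: {2,3,4,5,6,7,8,9}:20
  start at 0(h): 20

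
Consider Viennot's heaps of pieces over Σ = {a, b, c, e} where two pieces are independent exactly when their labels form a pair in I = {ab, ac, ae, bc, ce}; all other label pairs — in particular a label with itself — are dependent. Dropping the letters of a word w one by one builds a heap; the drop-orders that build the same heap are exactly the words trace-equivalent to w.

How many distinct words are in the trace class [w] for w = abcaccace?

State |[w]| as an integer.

0(a) covers ∅
1(b) covers ∅
2(c) covers ∅
3(a) covers 0:a
4(c) covers 2:c
5(c) covers 4:c
6(a) covers 3:a
7(c) covers 5:c
8(e) covers 1:b
floor of heap: 0:a, 1:b, 2:c
completions by unplaced set U, small U first (add the entries for U minus each lowest piece of U):
  |U|=1: {6}:1  {7}:1  {8}:1
  |U|=2: {1,8}:1  {3,6}:1  {5,7}:1  {6,7}:2  {6,8}:2  {7,8}:2
  |U|=3: {0,3,6}:1  {1,6,8}:3  {1,7,8}:3  {3,6,7}:3  {3,6,8}:3  {4,5,7}:1  {5,6,7}:3  {5,7,8}:3  {6,7,8}:6
  |U|=4: {0,3,6,7}:4  {0,3,6,8}:4  {1,3,6,8}:6  {1,5,7,8}:6  {1,6,7,8}:12  {2,4,5,7}:1  {3,5,6,7}:6  {3,6,7,8}:12  {4,5,6,7}:4  {4,5,7,8}:4  {5,6,7,8}:12
  |U|=5: {0,1,3,6,8}:10  {0,3,5,6,7}:10  {0,3,6,7,8}:20  {1,3,6,7,8}:30  {1,4,5,7,8}:10  {1,5,6,7,8}:30  {2,4,5,6,7}:5  {2,4,5,7,8}:5  {3,4,5,6,7}:10  {3,5,6,7,8}:30  {4,5,6,7,8}:20
  |U|=6: {0,1,3,6,7,8}:60  {0,3,4,5,6,7}:20  {0,3,5,6,7,8}:60  {1,2,4,5,7,8}:15  {1,3,5,6,7,8}:90  {1,4,5,6,7,8}:60  {2,3,4,5,6,7}:15  {2,4,5,6,7,8}:30  {3,4,5,6,7,8}:60
  |U|=7: {0,1,3,5,6,7,8}:210  {0,2,3,4,5,6,7}:35  {0,3,4,5,6,7,8}:140  {1,2,4,5,6,7,8}:105  {1,3,4,5,6,7,8}:210  {2,3,4,5,6,7,8}:105
  start at 0(a): 420
  start at 1(b): 280
  start at 2(c): 560
sum over floor = 1260

1260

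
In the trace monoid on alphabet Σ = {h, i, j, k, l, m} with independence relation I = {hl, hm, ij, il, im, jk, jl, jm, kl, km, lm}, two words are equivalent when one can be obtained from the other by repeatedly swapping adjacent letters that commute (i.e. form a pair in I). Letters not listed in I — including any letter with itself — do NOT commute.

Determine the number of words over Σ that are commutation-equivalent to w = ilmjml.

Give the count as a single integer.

#0=i has no predecessor
#1=l has no predecessor
#2=m has no predecessor
#3=j has no predecessor
#4=m depends on [2:m]
#5=l depends on [1:l]
sources: [0:i, 1:l, 2:m, 3:j]
N(rest) = Σ N(rest − s) over sources s of rest; N(one piece) = 1:
  size 1 → [0]=1  [3]=1  [4]=1  [5]=1
  size 2 → [0,3]=2  [0,4]=2  [0,5]=2  [1,5]=1  [2,4]=1  [3,4]=2  [3,5]=2  [4,5]=2
  size 3 → [0,1,5]=3  [0,2,4]=3  [0,3,4]=6  [0,3,5]=6  [0,4,5]=6  [1,3,5]=3  [1,4,5]=3  [2,3,4]=3  [2,4,5]=3  [3,4,5]=6
  size 4 → [0,1,3,5]=12  [0,1,4,5]=12  [0,2,3,4]=12  [0,2,4,5]=12  [0,3,4,5]=24  [1,2,4,5]=6  [1,3,4,5]=12  [2,3,4,5]=12
  first=0(i) contributes 30
  first=1(l) contributes 60
  first=2(m) contributes 60
  first=3(j) contributes 30
|[w]| = 180

180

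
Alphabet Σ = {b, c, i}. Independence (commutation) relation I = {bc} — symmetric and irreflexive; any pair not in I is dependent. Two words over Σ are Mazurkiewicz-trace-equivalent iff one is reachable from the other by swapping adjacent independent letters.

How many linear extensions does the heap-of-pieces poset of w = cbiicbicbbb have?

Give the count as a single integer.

16

drop 0:c onto floor
drop 1:b onto floor
drop 2:i onto {0:c, 1:b}
drop 3:i onto {2:i}
drop 4:c onto {3:i}
drop 5:b onto {3:i}
drop 6:i onto {4:c, 5:b}
drop 7:c onto {6:i}
drop 8:b onto {6:i}
drop 9:b onto {8:b}
drop 10:b onto {9:b}
ground layer = {0:c, 1:b}
drop-orders for the pieces not yet dropped (sum over which currently-grounded one goes next):
  1 to go: {7} 1  {10} 1
  2 to go: {7,10} 2  {9,10} 1
  3 to go: {7,9,10} 3  {8,9,10} 1
  4 to go: {7,8,9,10} 4
  5 to go: {6,7,8,9,10} 4
  6 to go: {4,6,7,8,9,10} 4  {5,6,7,8,9,10} 4
  7 to go: {4,5,6,7,8,9,10} 8
  8 to go: {3,4,5,6,7,8,9,10} 8
  9 to go: {2,3,4,5,6,7,8,9,10} 8
  if 0:c drops first: 8 orders
  if 1:b drops first: 8 orders
heap linearizations: 16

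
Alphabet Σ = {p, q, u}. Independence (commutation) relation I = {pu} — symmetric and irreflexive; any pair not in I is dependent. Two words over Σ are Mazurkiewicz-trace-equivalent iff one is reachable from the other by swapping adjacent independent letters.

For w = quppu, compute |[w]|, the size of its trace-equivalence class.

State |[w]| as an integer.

#0=q has no predecessor
#1=u depends on [0:q]
#2=p depends on [0:q]
#3=p depends on [2:p]
#4=u depends on [1:u]
sources: [0:q]
N(rest) = Σ N(rest − s) over sources s of rest; N(one piece) = 1:
  size 1 → [3]=1  [4]=1
  size 2 → [1,4]=1  [2,3]=1  [3,4]=2
  size 3 → [1,3,4]=3  [2,3,4]=3
  first=0(q) contributes 6

6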